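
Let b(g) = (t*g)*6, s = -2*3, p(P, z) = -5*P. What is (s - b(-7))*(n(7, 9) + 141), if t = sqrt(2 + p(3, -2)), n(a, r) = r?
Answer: -900 + 6300*I*sqrt(13) ≈ -900.0 + 22715.0*I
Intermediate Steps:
t = I*sqrt(13) (t = sqrt(2 - 5*3) = sqrt(2 - 15) = sqrt(-13) = I*sqrt(13) ≈ 3.6056*I)
s = -6
b(g) = 6*I*g*sqrt(13) (b(g) = ((I*sqrt(13))*g)*6 = (I*g*sqrt(13))*6 = 6*I*g*sqrt(13))
(s - b(-7))*(n(7, 9) + 141) = (-6 - 6*I*(-7)*sqrt(13))*(9 + 141) = (-6 - (-42)*I*sqrt(13))*150 = (-6 + 42*I*sqrt(13))*150 = -900 + 6300*I*sqrt(13)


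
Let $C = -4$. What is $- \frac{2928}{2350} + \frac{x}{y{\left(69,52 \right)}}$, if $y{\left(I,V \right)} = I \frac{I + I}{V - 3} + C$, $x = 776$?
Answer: $\frac{15512468}{5479025} \approx 2.8312$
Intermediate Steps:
$y{\left(I,V \right)} = -4 + \frac{2 I^{2}}{-3 + V}$ ($y{\left(I,V \right)} = I \frac{I + I}{V - 3} - 4 = I \frac{2 I}{-3 + V} - 4 = \frac{2 I^{2}}{-3 + V} - 4 = -4 + \frac{2 I^{2}}{-3 + V}$)
$- \frac{2928}{2350} + \frac{x}{y{\left(69,52 \right)}} = - \frac{2928}{2350} + \frac{776}{2 \frac{1}{-3 + 52} \left(6 + 69^{2} - 104\right)} = \left(-2928\right) \frac{1}{2350} + \frac{776}{2 \cdot \frac{1}{49} \left(6 + 4761 - 104\right)} = - \frac{1464}{1175} + \frac{776}{2 \cdot \frac{1}{49} \cdot 4663} = - \frac{1464}{1175} + \frac{776}{\frac{9326}{49}} = - \frac{1464}{1175} + 776 \cdot \frac{49}{9326} = - \frac{1464}{1175} + \frac{19012}{4663} = \frac{15512468}{5479025}$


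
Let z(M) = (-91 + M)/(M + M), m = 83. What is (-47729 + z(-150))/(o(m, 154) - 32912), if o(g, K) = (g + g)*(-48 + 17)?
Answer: 14318459/11417400 ≈ 1.2541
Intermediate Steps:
o(g, K) = -62*g (o(g, K) = (2*g)*(-31) = -62*g)
z(M) = (-91 + M)/(2*M) (z(M) = (-91 + M)/((2*M)) = (-91 + M)*(1/(2*M)) = (-91 + M)/(2*M))
(-47729 + z(-150))/(o(m, 154) - 32912) = (-47729 + (½)*(-91 - 150)/(-150))/(-62*83 - 32912) = (-47729 + (½)*(-1/150)*(-241))/(-5146 - 32912) = (-47729 + 241/300)/(-38058) = -14318459/300*(-1/38058) = 14318459/11417400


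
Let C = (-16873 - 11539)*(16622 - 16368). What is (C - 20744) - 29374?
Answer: -7266766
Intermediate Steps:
C = -7216648 (C = -28412*254 = -7216648)
(C - 20744) - 29374 = (-7216648 - 20744) - 29374 = -7237392 - 29374 = -7266766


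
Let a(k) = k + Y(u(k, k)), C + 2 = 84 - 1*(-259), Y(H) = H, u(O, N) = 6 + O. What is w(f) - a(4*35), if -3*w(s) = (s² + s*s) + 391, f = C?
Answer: -77937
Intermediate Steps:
C = 341 (C = -2 + (84 - 1*(-259)) = -2 + (84 + 259) = -2 + 343 = 341)
f = 341
a(k) = 6 + 2*k (a(k) = k + (6 + k) = 6 + 2*k)
w(s) = -391/3 - 2*s²/3 (w(s) = -((s² + s*s) + 391)/3 = -((s² + s²) + 391)/3 = -(2*s² + 391)/3 = -(391 + 2*s²)/3 = -391/3 - 2*s²/3)
w(f) - a(4*35) = (-391/3 - ⅔*341²) - (6 + 2*(4*35)) = (-391/3 - ⅔*116281) - (6 + 2*140) = (-391/3 - 232562/3) - (6 + 280) = -77651 - 1*286 = -77651 - 286 = -77937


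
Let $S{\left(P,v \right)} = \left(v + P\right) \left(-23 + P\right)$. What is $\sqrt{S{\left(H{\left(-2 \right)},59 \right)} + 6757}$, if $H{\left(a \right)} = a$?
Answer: $2 \sqrt{1333} \approx 73.021$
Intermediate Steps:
$S{\left(P,v \right)} = \left(-23 + P\right) \left(P + v\right)$ ($S{\left(P,v \right)} = \left(P + v\right) \left(-23 + P\right) = \left(-23 + P\right) \left(P + v\right)$)
$\sqrt{S{\left(H{\left(-2 \right)},59 \right)} + 6757} = \sqrt{\left(\left(-2\right)^{2} - -46 - 1357 - 118\right) + 6757} = \sqrt{\left(4 + 46 - 1357 - 118\right) + 6757} = \sqrt{-1425 + 6757} = \sqrt{5332} = 2 \sqrt{1333}$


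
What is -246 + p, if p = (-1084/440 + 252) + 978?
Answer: 107969/110 ≈ 981.54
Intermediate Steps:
p = 135029/110 (p = (-1084*1/440 + 252) + 978 = (-271/110 + 252) + 978 = 27449/110 + 978 = 135029/110 ≈ 1227.5)
-246 + p = -246 + 135029/110 = 107969/110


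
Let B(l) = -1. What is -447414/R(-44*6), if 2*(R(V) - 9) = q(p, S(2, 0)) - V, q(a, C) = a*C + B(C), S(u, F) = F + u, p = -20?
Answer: -894828/241 ≈ -3713.0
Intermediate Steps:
q(a, C) = -1 + C*a (q(a, C) = a*C - 1 = C*a - 1 = -1 + C*a)
R(V) = -23/2 - V/2 (R(V) = 9 + ((-1 + (0 + 2)*(-20)) - V)/2 = 9 + ((-1 + 2*(-20)) - V)/2 = 9 + ((-1 - 40) - V)/2 = 9 + (-41 - V)/2 = 9 + (-41/2 - V/2) = -23/2 - V/2)
-447414/R(-44*6) = -447414/(-23/2 - (-22)*6) = -447414/(-23/2 - 1/2*(-264)) = -447414/(-23/2 + 132) = -447414/241/2 = -447414*2/241 = -894828/241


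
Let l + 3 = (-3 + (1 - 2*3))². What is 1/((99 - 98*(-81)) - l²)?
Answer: 1/4316 ≈ 0.00023170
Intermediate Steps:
l = 61 (l = -3 + (-3 + (1 - 2*3))² = -3 + (-3 + (1 - 6))² = -3 + (-3 - 5)² = -3 + (-8)² = -3 + 64 = 61)
1/((99 - 98*(-81)) - l²) = 1/((99 - 98*(-81)) - 1*61²) = 1/((99 + 7938) - 1*3721) = 1/(8037 - 3721) = 1/4316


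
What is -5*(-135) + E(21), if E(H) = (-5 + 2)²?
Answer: 684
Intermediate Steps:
E(H) = 9 (E(H) = (-3)² = 9)
-5*(-135) + E(21) = -5*(-135) + 9 = 675 + 9 = 684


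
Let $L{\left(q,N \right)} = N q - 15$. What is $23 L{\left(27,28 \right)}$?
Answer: $17043$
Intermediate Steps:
$L{\left(q,N \right)} = -15 + N q$
$23 L{\left(27,28 \right)} = 23 \left(-15 + 28 \cdot 27\right) = 23 \left(-15 + 756\right) = 23 \cdot 741 = 17043$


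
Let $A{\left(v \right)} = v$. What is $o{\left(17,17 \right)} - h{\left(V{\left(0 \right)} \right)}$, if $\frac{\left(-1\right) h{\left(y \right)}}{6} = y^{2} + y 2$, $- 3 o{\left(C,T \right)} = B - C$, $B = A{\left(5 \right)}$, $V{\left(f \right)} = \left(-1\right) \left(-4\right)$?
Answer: $148$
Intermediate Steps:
$V{\left(f \right)} = 4$
$B = 5$
$o{\left(C,T \right)} = - \frac{5}{3} + \frac{C}{3}$ ($o{\left(C,T \right)} = - \frac{5 - C}{3} = - \frac{5}{3} + \frac{C}{3}$)
$h{\left(y \right)} = - 12 y - 6 y^{2}$ ($h{\left(y \right)} = - 6 \left(y^{2} + y 2\right) = - 6 \left(y^{2} + 2 y\right) = - 12 y - 6 y^{2}$)
$o{\left(17,17 \right)} - h{\left(V{\left(0 \right)} \right)} = \left(- \frac{5}{3} + \frac{1}{3} \cdot 17\right) - \left(-6\right) 4 \left(2 + 4\right) = \left(- \frac{5}{3} + \frac{17}{3}\right) - \left(-6\right) 4 \cdot 6 = 4 - -144 = 4 + 144 = 148$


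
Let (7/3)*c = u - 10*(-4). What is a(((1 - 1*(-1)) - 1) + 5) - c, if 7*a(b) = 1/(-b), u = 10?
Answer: -901/42 ≈ -21.452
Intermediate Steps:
c = 150/7 (c = 3*(10 - 10*(-4))/7 = 3*(10 + 40)/7 = (3/7)*50 = 150/7 ≈ 21.429)
a(b) = -1/(7*b) (a(b) = 1/(7*((-b))) = (-1/b)/7 = -1/(7*b))
a(((1 - 1*(-1)) - 1) + 5) - c = -1/(7*(((1 - 1*(-1)) - 1) + 5)) - 1*150/7 = -1/(7*(((1 + 1) - 1) + 5)) - 150/7 = -1/(7*((2 - 1) + 5)) - 150/7 = -1/(7*(1 + 5)) - 150/7 = -⅐/6 - 150/7 = -⅐*⅙ - 150/7 = -1/42 - 150/7 = -901/42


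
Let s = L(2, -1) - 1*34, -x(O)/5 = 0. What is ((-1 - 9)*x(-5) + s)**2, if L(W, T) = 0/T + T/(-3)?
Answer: 10201/9 ≈ 1133.4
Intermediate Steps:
x(O) = 0 (x(O) = -5*0 = 0)
L(W, T) = -T/3 (L(W, T) = 0 + T*(-1/3) = 0 - T/3 = -T/3)
s = -101/3 (s = -1/3*(-1) - 1*34 = 1/3 - 34 = -101/3 ≈ -33.667)
((-1 - 9)*x(-5) + s)**2 = ((-1 - 9)*0 - 101/3)**2 = (-10*0 - 101/3)**2 = (0 - 101/3)**2 = (-101/3)**2 = 10201/9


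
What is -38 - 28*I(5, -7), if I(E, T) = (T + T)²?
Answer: -5526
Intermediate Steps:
I(E, T) = 4*T² (I(E, T) = (2*T)² = 4*T²)
-38 - 28*I(5, -7) = -38 - 112*(-7)² = -38 - 112*49 = -38 - 28*196 = -38 - 5488 = -5526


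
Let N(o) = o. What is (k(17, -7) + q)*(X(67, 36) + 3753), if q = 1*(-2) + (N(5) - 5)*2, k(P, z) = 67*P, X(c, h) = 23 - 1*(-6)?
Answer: 4300134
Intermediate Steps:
X(c, h) = 29 (X(c, h) = 23 + 6 = 29)
q = -2 (q = 1*(-2) + (5 - 5)*2 = -2 + 0*2 = -2 + 0 = -2)
(k(17, -7) + q)*(X(67, 36) + 3753) = (67*17 - 2)*(29 + 3753) = (1139 - 2)*3782 = 1137*3782 = 4300134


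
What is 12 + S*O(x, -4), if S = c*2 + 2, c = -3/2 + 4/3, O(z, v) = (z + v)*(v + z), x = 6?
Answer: 56/3 ≈ 18.667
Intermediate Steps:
O(z, v) = (v + z)**2 (O(z, v) = (v + z)*(v + z) = (v + z)**2)
c = -1/6 (c = -3*1/2 + 4*(1/3) = -3/2 + 4/3 = -1/6 ≈ -0.16667)
S = 5/3 (S = -1/6*2 + 2 = -1/3 + 2 = 5/3 ≈ 1.6667)
12 + S*O(x, -4) = 12 + 5*(-4 + 6)**2/3 = 12 + (5/3)*2**2 = 12 + (5/3)*4 = 12 + 20/3 = 56/3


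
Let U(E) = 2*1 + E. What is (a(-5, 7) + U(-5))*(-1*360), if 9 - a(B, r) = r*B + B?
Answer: -16560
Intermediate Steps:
U(E) = 2 + E
a(B, r) = 9 - B - B*r (a(B, r) = 9 - (r*B + B) = 9 - (B*r + B) = 9 - (B + B*r) = 9 + (-B - B*r) = 9 - B - B*r)
(a(-5, 7) + U(-5))*(-1*360) = ((9 - 1*(-5) - 1*(-5)*7) + (2 - 5))*(-1*360) = ((9 + 5 + 35) - 3)*(-360) = (49 - 3)*(-360) = 46*(-360) = -16560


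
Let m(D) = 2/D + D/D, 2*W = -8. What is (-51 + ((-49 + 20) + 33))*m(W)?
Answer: -47/2 ≈ -23.500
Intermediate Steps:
W = -4 (W = (½)*(-8) = -4)
m(D) = 1 + 2/D (m(D) = 2/D + 1 = 1 + 2/D)
(-51 + ((-49 + 20) + 33))*m(W) = (-51 + ((-49 + 20) + 33))*((2 - 4)/(-4)) = (-51 + (-29 + 33))*(-¼*(-2)) = (-51 + 4)*(½) = -47*½ = -47/2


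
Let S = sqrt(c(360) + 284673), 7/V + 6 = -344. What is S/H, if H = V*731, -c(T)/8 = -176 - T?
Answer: -50*sqrt(288961)/731 ≈ -36.768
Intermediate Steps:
V = -1/50 (V = 7/(-6 - 344) = 7/(-350) = 7*(-1/350) = -1/50 ≈ -0.020000)
c(T) = 1408 + 8*T (c(T) = -8*(-176 - T) = 1408 + 8*T)
S = sqrt(288961) (S = sqrt((1408 + 8*360) + 284673) = sqrt((1408 + 2880) + 284673) = sqrt(4288 + 284673) = sqrt(288961) ≈ 537.55)
H = -731/50 (H = -1/50*731 = -731/50 ≈ -14.620)
S/H = sqrt(288961)/(-731/50) = sqrt(288961)*(-50/731) = -50*sqrt(288961)/731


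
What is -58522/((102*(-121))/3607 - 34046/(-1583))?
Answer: -167076827941/51633268 ≈ -3235.8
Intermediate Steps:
-58522/((102*(-121))/3607 - 34046/(-1583)) = -58522/(-12342*1/3607 - 34046*(-1/1583)) = -58522/(-12342/3607 + 34046/1583) = -58522/103266536/5709881 = -58522*5709881/103266536 = -167076827941/51633268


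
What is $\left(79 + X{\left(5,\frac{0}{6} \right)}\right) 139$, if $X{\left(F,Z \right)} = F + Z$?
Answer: $11676$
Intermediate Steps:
$\left(79 + X{\left(5,\frac{0}{6} \right)}\right) 139 = \left(79 + \left(5 + \frac{0}{6}\right)\right) 139 = \left(79 + \left(5 + 0 \cdot \frac{1}{6}\right)\right) 139 = \left(79 + \left(5 + 0\right)\right) 139 = \left(79 + 5\right) 139 = 84 \cdot 139 = 11676$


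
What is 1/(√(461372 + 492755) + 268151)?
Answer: 268151/71904004674 - √954127/71904004674 ≈ 3.7157e-6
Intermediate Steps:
1/(√(461372 + 492755) + 268151) = 1/(√954127 + 268151) = 1/(268151 + √954127)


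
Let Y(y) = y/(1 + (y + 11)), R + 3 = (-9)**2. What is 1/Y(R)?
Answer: 15/13 ≈ 1.1538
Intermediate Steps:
R = 78 (R = -3 + (-9)**2 = -3 + 81 = 78)
Y(y) = y/(12 + y) (Y(y) = y/(1 + (11 + y)) = y/(12 + y))
1/Y(R) = 1/(78/(12 + 78)) = 1/(78/90) = 1/(78*(1/90)) = 1/(13/15) = 15/13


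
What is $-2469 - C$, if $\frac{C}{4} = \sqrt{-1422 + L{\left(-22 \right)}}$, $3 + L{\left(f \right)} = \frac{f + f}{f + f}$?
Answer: $-2469 - 16 i \sqrt{89} \approx -2469.0 - 150.94 i$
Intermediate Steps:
$L{\left(f \right)} = -2$ ($L{\left(f \right)} = -3 + \frac{f + f}{f + f} = -3 + \frac{2 f}{2 f} = -3 + 2 f \frac{1}{2 f} = -3 + 1 = -2$)
$C = 16 i \sqrt{89}$ ($C = 4 \sqrt{-1422 - 2} = 4 \sqrt{-1424} = 4 \cdot 4 i \sqrt{89} = 16 i \sqrt{89} \approx 150.94 i$)
$-2469 - C = -2469 - 16 i \sqrt{89}$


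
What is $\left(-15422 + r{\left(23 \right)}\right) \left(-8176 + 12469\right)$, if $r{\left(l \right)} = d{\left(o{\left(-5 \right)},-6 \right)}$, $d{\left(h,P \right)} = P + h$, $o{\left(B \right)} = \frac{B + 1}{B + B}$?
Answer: $- \frac{331153434}{5} \approx -6.6231 \cdot 10^{7}$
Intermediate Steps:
$o{\left(B \right)} = \frac{1 + B}{2 B}$
$r{\left(l \right)} = - \frac{28}{5}$ ($r{\left(l \right)} = -6 + \frac{1 - 5}{2 \left(-5\right)} = -6 + \frac{1}{2} \left(- \frac{1}{5}\right) \left(-4\right) = -6 + \frac{2}{5} = - \frac{28}{5}$)
$\left(-15422 + r{\left(23 \right)}\right) \left(-8176 + 12469\right) = \left(-15422 - \frac{28}{5}\right) \left(-8176 + 12469\right) = \left(- \frac{77138}{5}\right) 4293 = - \frac{331153434}{5}$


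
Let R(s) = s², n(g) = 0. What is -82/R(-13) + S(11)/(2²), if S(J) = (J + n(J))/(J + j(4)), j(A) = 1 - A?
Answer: -765/5408 ≈ -0.14146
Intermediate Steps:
S(J) = J/(-3 + J) (S(J) = (J + 0)/(J + (1 - 1*4)) = J/(J + (1 - 4)) = J/(J - 3) = J/(-3 + J))
-82/R(-13) + S(11)/(2²) = -82/((-13)²) + (11/(-3 + 11))/(2²) = -82/169 + (11/8)/4 = -82*1/169 + (11*(⅛))*(¼) = -82/169 + (11/8)*(¼) = -82/169 + 11/32 = -765/5408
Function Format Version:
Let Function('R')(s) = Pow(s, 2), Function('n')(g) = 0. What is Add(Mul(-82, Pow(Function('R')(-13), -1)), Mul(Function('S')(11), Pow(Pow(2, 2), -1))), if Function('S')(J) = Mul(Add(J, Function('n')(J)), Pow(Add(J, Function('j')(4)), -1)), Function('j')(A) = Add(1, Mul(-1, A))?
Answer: Rational(-765, 5408) ≈ -0.14146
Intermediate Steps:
Function('S')(J) = Mul(J, Pow(Add(-3, J), -1)) (Function('S')(J) = Mul(Add(J, 0), Pow(Add(J, Add(1, Mul(-1, 4))), -1)) = Mul(J, Pow(Add(J, Add(1, -4)), -1)) = Mul(J, Pow(Add(J, -3), -1)) = Mul(J, Pow(Add(-3, J), -1)))
Add(Mul(-82, Pow(Function('R')(-13), -1)), Mul(Function('S')(11), Pow(Pow(2, 2), -1))) = Add(Mul(-82, Pow(Pow(-13, 2), -1)), Mul(Mul(11, Pow(Add(-3, 11), -1)), Pow(Pow(2, 2), -1))) = Add(Mul(-82, Pow(169, -1)), Mul(Mul(11, Pow(8, -1)), Pow(4, -1))) = Add(Mul(-82, Rational(1, 169)), Mul(Mul(11, Rational(1, 8)), Rational(1, 4))) = Add(Rational(-82, 169), Mul(Rational(11, 8), Rational(1, 4))) = Add(Rational(-82, 169), Rational(11, 32)) = Rational(-765, 5408)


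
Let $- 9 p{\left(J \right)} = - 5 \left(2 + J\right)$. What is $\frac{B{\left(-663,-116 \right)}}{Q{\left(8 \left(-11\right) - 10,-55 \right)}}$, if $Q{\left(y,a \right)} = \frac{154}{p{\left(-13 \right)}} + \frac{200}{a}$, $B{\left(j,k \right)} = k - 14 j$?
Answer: $- \frac{252065}{793} \approx -317.86$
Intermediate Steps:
$p{\left(J \right)} = \frac{10}{9} + \frac{5 J}{9}$ ($p{\left(J \right)} = - \frac{\left(-5\right) \left(2 + J\right)}{9} = - \frac{-10 - 5 J}{9} = \frac{10}{9} + \frac{5 J}{9}$)
$Q{\left(y,a \right)} = - \frac{126}{5} + \frac{200}{a}$ ($Q{\left(y,a \right)} = \frac{154}{\frac{10}{9} + \frac{5}{9} \left(-13\right)} + \frac{200}{a} = \frac{154}{\frac{10}{9} - \frac{65}{9}} + \frac{200}{a} = \frac{154}{- \frac{55}{9}} + \frac{200}{a} = 154 \left(- \frac{9}{55}\right) + \frac{200}{a} = - \frac{126}{5} + \frac{200}{a}$)
$\frac{B{\left(-663,-116 \right)}}{Q{\left(8 \left(-11\right) - 10,-55 \right)}} = \frac{-116 - -9282}{- \frac{126}{5} + \frac{200}{-55}} = \frac{-116 + 9282}{- \frac{126}{5} + 200 \left(- \frac{1}{55}\right)} = \frac{9166}{- \frac{126}{5} - \frac{40}{11}} = \frac{9166}{- \frac{1586}{55}} = 9166 \left(- \frac{55}{1586}\right) = - \frac{252065}{793}$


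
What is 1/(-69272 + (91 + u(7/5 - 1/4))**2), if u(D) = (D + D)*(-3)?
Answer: -100/6219919 ≈ -1.6077e-5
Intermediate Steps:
u(D) = -6*D (u(D) = (2*D)*(-3) = -6*D)
1/(-69272 + (91 + u(7/5 - 1/4))**2) = 1/(-69272 + (91 - 6*(7/5 - 1/4))**2) = 1/(-69272 + (91 - 6*23/20)**2) = 1/(-69272 + (91 - 69/10)**2) = 1/(-69272 + (841/10)**2) = 1/(-69272 + 707281/100) = 1/(-6219919/100) = -100/6219919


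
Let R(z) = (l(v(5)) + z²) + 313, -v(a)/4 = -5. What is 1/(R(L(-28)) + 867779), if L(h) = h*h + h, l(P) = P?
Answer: 1/1439648 ≈ 6.9461e-7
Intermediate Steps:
v(a) = 20 (v(a) = -4*(-5) = 20)
L(h) = h + h² (L(h) = h² + h = h + h²)
R(z) = 333 + z² (R(z) = (20 + z²) + 313 = 333 + z²)
1/(R(L(-28)) + 867779) = 1/((333 + (-28*(1 - 28))²) + 867779) = 1/((333 + (-28*(-27))²) + 867779) = 1/((333 + 756²) + 867779) = 1/((333 + 571536) + 867779) = 1/(571869 + 867779) = 1/1439648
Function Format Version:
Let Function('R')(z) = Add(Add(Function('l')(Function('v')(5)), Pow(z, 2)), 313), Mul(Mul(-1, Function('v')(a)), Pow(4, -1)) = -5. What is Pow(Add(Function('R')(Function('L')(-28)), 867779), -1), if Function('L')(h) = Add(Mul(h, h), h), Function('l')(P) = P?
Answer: Rational(1, 1439648) ≈ 6.9461e-7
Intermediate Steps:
Function('v')(a) = 20 (Function('v')(a) = Mul(-4, -5) = 20)
Function('L')(h) = Add(h, Pow(h, 2)) (Function('L')(h) = Add(Pow(h, 2), h) = Add(h, Pow(h, 2)))
Function('R')(z) = Add(333, Pow(z, 2)) (Function('R')(z) = Add(Add(20, Pow(z, 2)), 313) = Add(333, Pow(z, 2)))
Pow(Add(Function('R')(Function('L')(-28)), 867779), -1) = Pow(Add(Add(333, Pow(Mul(-28, Add(1, -28)), 2)), 867779), -1) = Pow(Add(Add(333, Pow(Mul(-28, -27), 2)), 867779), -1) = Pow(Add(Add(333, Pow(756, 2)), 867779), -1) = Pow(Add(Add(333, 571536), 867779), -1) = Pow(Add(571869, 867779), -1) = Pow(1439648, -1) = Rational(1, 1439648)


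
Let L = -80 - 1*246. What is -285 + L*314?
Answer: -102649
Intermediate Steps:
L = -326 (L = -80 - 246 = -326)
-285 + L*314 = -285 - 326*314 = -285 - 102364 = -102649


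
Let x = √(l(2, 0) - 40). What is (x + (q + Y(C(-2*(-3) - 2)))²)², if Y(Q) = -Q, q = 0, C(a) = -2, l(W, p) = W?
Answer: (4 + I*√38)² ≈ -22.0 + 49.315*I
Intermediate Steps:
x = I*√38 (x = √(2 - 40) = √(-38) = I*√38 ≈ 6.1644*I)
(x + (q + Y(C(-2*(-3) - 2)))²)² = (I*√38 + (0 - 1*(-2))²)² = (I*√38 + (0 + 2)²)² = (I*√38 + 2²)² = (I*√38 + 4)² = (4 + I*√38)²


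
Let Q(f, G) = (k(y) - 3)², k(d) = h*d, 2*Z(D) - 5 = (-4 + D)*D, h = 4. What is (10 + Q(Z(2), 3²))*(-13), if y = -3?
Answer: -3055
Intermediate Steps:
Z(D) = 5/2 + D*(-4 + D)/2 (Z(D) = 5/2 + ((-4 + D)*D)/2 = 5/2 + (D*(-4 + D))/2 = 5/2 + D*(-4 + D)/2)
k(d) = 4*d
Q(f, G) = 225 (Q(f, G) = (4*(-3) - 3)² = (-12 - 3)² = (-15)² = 225)
(10 + Q(Z(2), 3²))*(-13) = (10 + 225)*(-13) = 235*(-13) = -3055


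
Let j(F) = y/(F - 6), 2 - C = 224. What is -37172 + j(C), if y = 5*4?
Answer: -2118809/57 ≈ -37172.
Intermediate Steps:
C = -222 (C = 2 - 1*224 = 2 - 224 = -222)
y = 20
j(F) = 20/(-6 + F) (j(F) = 20/(F - 6) = 20/(-6 + F))
-37172 + j(C) = -37172 + 20/(-6 - 222) = -37172 + 20/(-228) = -37172 + 20*(-1/228) = -37172 - 5/57 = -2118809/57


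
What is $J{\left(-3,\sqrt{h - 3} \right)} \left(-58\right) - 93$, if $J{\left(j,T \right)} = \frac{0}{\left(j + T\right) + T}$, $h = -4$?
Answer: $-93$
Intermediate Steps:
$J{\left(j,T \right)} = 0$ ($J{\left(j,T \right)} = \frac{0}{\left(T + j\right) + T} = \frac{0}{j + 2 T} = 0$)
$J{\left(-3,\sqrt{h - 3} \right)} \left(-58\right) - 93 = 0 \left(-58\right) - 93 = 0 - 93 = -93$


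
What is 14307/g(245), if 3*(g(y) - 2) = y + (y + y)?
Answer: 753/13 ≈ 57.923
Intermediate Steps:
g(y) = 2 + y (g(y) = 2 + (y + (y + y))/3 = 2 + (y + 2*y)/3 = 2 + (3*y)/3 = 2 + y)
14307/g(245) = 14307/(2 + 245) = 14307/247 = 14307*(1/247) = 753/13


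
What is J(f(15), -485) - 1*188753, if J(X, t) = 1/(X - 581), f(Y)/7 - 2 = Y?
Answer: -87203887/462 ≈ -1.8875e+5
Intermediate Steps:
f(Y) = 14 + 7*Y
J(X, t) = 1/(-581 + X)
J(f(15), -485) - 1*188753 = 1/(-581 + (14 + 7*15)) - 1*188753 = 1/(-581 + (14 + 105)) - 188753 = 1/(-581 + 119) - 188753 = 1/(-462) - 188753 = -1/462 - 188753 = -87203887/462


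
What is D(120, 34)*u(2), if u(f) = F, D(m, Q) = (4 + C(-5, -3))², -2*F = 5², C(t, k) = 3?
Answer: -1225/2 ≈ -612.50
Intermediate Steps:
F = -25/2 (F = -½*5² = -½*25 = -25/2 ≈ -12.500)
D(m, Q) = 49 (D(m, Q) = (4 + 3)² = 7² = 49)
u(f) = -25/2
D(120, 34)*u(2) = 49*(-25/2) = -1225/2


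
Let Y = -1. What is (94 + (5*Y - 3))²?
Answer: 7396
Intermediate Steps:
(94 + (5*Y - 3))² = (94 + (5*(-1) - 3))² = (94 + (-5 - 3))² = (94 - 8)² = 86² = 7396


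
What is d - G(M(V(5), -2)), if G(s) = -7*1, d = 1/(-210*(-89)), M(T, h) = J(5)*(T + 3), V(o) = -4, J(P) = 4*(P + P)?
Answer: 130831/18690 ≈ 7.0001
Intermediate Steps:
J(P) = 8*P (J(P) = 4*(2*P) = 8*P)
M(T, h) = 120 + 40*T (M(T, h) = (8*5)*(T + 3) = 40*(3 + T) = 120 + 40*T)
d = 1/18690 ≈ 5.3505e-5
G(s) = -7
d - G(M(V(5), -2)) = 1/18690 - 1*(-7) = 1/18690 + 7 = 130831/18690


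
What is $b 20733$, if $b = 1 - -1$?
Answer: $41466$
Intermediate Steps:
$b = 2$ ($b = 1 + 1 = 2$)
$b 20733 = 2 \cdot 20733 = 41466$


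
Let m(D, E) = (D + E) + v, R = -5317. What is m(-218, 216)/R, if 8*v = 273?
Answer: -257/42536 ≈ -0.0060419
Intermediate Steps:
v = 273/8 (v = (1/8)*273 = 273/8 ≈ 34.125)
m(D, E) = 273/8 + D + E (m(D, E) = (D + E) + 273/8 = 273/8 + D + E)
m(-218, 216)/R = (273/8 - 218 + 216)/(-5317) = (257/8)*(-1/5317) = -257/42536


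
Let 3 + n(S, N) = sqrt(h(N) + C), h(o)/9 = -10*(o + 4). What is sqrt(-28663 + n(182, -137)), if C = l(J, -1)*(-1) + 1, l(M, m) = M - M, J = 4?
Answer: sqrt(-28666 + sqrt(11971)) ≈ 168.99*I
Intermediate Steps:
h(o) = -360 - 90*o (h(o) = 9*(-10*(o + 4)) = 9*(-10*(4 + o)) = 9*(-40 - 10*o) = -360 - 90*o)
l(M, m) = 0
C = 1 (C = 0*(-1) + 1 = 0 + 1 = 1)
n(S, N) = -3 + sqrt(-359 - 90*N) (n(S, N) = -3 + sqrt((-360 - 90*N) + 1) = -3 + sqrt(-359 - 90*N))
sqrt(-28663 + n(182, -137)) = sqrt(-28663 + (-3 + sqrt(-359 - 90*(-137)))) = sqrt(-28663 + (-3 + sqrt(-359 + 12330))) = sqrt(-28663 + (-3 + sqrt(11971))) = sqrt(-28666 + sqrt(11971))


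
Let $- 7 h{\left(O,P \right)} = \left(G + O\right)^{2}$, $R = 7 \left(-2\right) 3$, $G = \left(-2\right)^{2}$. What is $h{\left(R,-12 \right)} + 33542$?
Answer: $\frac{233350}{7} \approx 33336.0$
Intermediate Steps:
$G = 4$
$R = -42$ ($R = \left(-14\right) 3 = -42$)
$h{\left(O,P \right)} = - \frac{\left(4 + O\right)^{2}}{7}$
$h{\left(R,-12 \right)} + 33542 = - \frac{\left(4 - 42\right)^{2}}{7} + 33542 = - \frac{\left(-38\right)^{2}}{7} + 33542 = \left(- \frac{1}{7}\right) 1444 + 33542 = - \frac{1444}{7} + 33542 = \frac{233350}{7}$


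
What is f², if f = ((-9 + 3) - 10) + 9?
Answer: 49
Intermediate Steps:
f = -7 (f = (-6 - 10) + 9 = -16 + 9 = -7)
f² = (-7)² = 49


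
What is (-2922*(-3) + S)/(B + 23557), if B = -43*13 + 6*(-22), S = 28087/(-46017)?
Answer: 403356935/1052224722 ≈ 0.38334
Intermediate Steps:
S = -28087/46017 (S = 28087*(-1/46017) = -28087/46017 ≈ -0.61036)
B = -691 (B = -559 - 132 = -691)
(-2922*(-3) + S)/(B + 23557) = (-2922*(-3) - 28087/46017)/(-691 + 23557) = (8766 - 28087/46017)/22866 = (403356935/46017)*(1/22866) = 403356935/1052224722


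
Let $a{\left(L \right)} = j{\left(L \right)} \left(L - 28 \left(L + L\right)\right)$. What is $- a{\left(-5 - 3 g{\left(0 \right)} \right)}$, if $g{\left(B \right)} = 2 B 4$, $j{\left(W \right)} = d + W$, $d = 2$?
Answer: $825$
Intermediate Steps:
$j{\left(W \right)} = 2 + W$
$g{\left(B \right)} = 8 B$
$a{\left(L \right)} = - 55 L \left(2 + L\right)$ ($a{\left(L \right)} = \left(2 + L\right) \left(L - 28 \left(L + L\right)\right) = \left(2 + L\right) \left(L - 28 \cdot 2 L\right) = \left(2 + L\right) \left(L - 56 L\right) = \left(2 + L\right) \left(- 55 L\right) = - 55 L \left(2 + L\right)$)
$- a{\left(-5 - 3 g{\left(0 \right)} \right)} = - \left(-55\right) \left(-5 - 3 \cdot 8 \cdot 0\right) \left(2 - \left(5 + 3 \cdot 8 \cdot 0\right)\right) = - \left(-55\right) \left(-5 - 0\right) \left(2 - 5\right) = - \left(-55\right) \left(-5 + 0\right) \left(2 + \left(-5 + 0\right)\right) = - \left(-55\right) \left(-5\right) \left(2 - 5\right) = - \left(-55\right) \left(-5\right) \left(-3\right) = \left(-1\right) \left(-825\right) = 825$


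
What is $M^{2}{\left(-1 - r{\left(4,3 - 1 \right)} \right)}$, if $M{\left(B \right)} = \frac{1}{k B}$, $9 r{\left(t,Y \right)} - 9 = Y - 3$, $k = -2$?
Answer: $\frac{81}{1156} \approx 0.070069$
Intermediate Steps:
$r{\left(t,Y \right)} = \frac{2}{3} + \frac{Y}{9}$ ($r{\left(t,Y \right)} = 1 + \frac{Y - 3}{9} = 1 + \frac{-3 + Y}{9} = 1 + \left(- \frac{1}{3} + \frac{Y}{9}\right) = \frac{2}{3} + \frac{Y}{9}$)
$M{\left(B \right)} = - \frac{1}{2 B}$ ($M{\left(B \right)} = \frac{1}{\left(-2\right) B} = - \frac{1}{2 B}$)
$M^{2}{\left(-1 - r{\left(4,3 - 1 \right)} \right)} = \left(- \frac{1}{2 \left(-1 - \left(\frac{2}{3} + \frac{3 - 1}{9}\right)\right)}\right)^{2} = \left(- \frac{1}{2 \left(-1 - \left(\frac{2}{3} + \frac{1}{9} \cdot 2\right)\right)}\right)^{2} = \left(- \frac{1}{2 \left(-1 - \left(\frac{2}{3} + \frac{2}{9}\right)\right)}\right)^{2} = \left(- \frac{1}{2 \left(-1 - \frac{8}{9}\right)}\right)^{2} = \left(- \frac{1}{2 \left(- \frac{17}{9}\right)}\right)^{2} = \left(\left(- \frac{1}{2}\right) \left(- \frac{9}{17}\right)\right)^{2} = \left(\frac{9}{34}\right)^{2} = \frac{81}{1156}$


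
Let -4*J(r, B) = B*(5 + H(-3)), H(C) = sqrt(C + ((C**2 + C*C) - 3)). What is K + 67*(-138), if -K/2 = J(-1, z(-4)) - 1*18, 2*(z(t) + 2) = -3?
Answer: -36875/4 - 7*sqrt(3)/2 ≈ -9224.8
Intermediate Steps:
z(t) = -7/2 (z(t) = -2 + (1/2)*(-3) = -2 - 3/2 = -7/2)
H(C) = sqrt(-3 + C + 2*C**2) (H(C) = sqrt(C + ((C**2 + C**2) - 3)) = sqrt(C + (2*C**2 - 3)) = sqrt(C + (-3 + 2*C**2)) = sqrt(-3 + C + 2*C**2))
J(r, B) = -B*(5 + 2*sqrt(3))/4 (J(r, B) = -B*(5 + sqrt(-3 - 3 + 2*(-3)**2))/4 = -B*(5 + sqrt(-3 - 3 + 2*9))/4 = -B*(5 + sqrt(-3 - 3 + 18))/4 = -B*(5 + sqrt(12))/4 = -B*(5 + 2*sqrt(3))/4)
K = 109/4 - 7*sqrt(3)/2 (K = -2*(-1/4*(-7/2)*(5 + 2*sqrt(3)) - 1*18) = -2*((35/8 + 7*sqrt(3)/4) - 18) = -2*(-109/8 + 7*sqrt(3)/4) = 109/4 - 7*sqrt(3)/2 ≈ 21.188)
K + 67*(-138) = (109/4 - 7*sqrt(3)/2) + 67*(-138) = (109/4 - 7*sqrt(3)/2) - 9246 = -36875/4 - 7*sqrt(3)/2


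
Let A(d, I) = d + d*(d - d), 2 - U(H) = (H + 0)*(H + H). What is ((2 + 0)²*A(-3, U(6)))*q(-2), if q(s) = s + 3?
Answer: -12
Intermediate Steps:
U(H) = 2 - 2*H² (U(H) = 2 - (H + 0)*(H + H) = 2 - H*2*H = 2 - 2*H²)
A(d, I) = d (A(d, I) = d + d*0 = d + 0 = d)
q(s) = 3 + s
((2 + 0)²*A(-3, U(6)))*q(-2) = ((2 + 0)²*(-3))*(3 - 2) = (2²*(-3))*1 = (4*(-3))*1 = -12*1 = -12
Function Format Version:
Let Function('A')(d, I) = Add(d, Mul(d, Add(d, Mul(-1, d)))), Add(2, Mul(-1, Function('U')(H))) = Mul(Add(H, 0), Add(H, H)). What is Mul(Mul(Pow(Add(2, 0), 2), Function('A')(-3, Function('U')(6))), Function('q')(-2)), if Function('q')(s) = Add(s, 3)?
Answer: -12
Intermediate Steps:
Function('U')(H) = Add(2, Mul(-2, Pow(H, 2))) (Function('U')(H) = Add(2, Mul(-1, Mul(Add(H, 0), Add(H, H)))) = Add(2, Mul(-1, Mul(H, Mul(2, H)))) = Add(2, Mul(-1, Mul(2, Pow(H, 2)))) = Add(2, Mul(-2, Pow(H, 2))))
Function('A')(d, I) = d (Function('A')(d, I) = Add(d, Mul(d, 0)) = Add(d, 0) = d)
Function('q')(s) = Add(3, s)
Mul(Mul(Pow(Add(2, 0), 2), Function('A')(-3, Function('U')(6))), Function('q')(-2)) = Mul(Mul(Pow(Add(2, 0), 2), -3), Add(3, -2)) = Mul(Mul(Pow(2, 2), -3), 1) = Mul(Mul(4, -3), 1) = Mul(-12, 1) = -12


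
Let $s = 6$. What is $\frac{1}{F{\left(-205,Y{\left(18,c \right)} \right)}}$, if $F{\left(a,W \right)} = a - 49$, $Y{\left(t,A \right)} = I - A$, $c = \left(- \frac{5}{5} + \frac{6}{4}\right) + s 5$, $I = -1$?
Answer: $- \frac{1}{254} \approx -0.003937$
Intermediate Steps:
$c = \frac{61}{2}$ ($c = \left(- \frac{5}{5} + \frac{6}{4}\right) + 6 \cdot 5 = \left(\left(-5\right) \frac{1}{5} + 6 \cdot \frac{1}{4}\right) + 30 = \left(-1 + \frac{3}{2}\right) + 30 = \frac{1}{2} + 30 = \frac{61}{2} \approx 30.5$)
$Y{\left(t,A \right)} = -1 - A$
$F{\left(a,W \right)} = -49 + a$ ($F{\left(a,W \right)} = a - 49 = -49 + a$)
$\frac{1}{F{\left(-205,Y{\left(18,c \right)} \right)}} = \frac{1}{-49 - 205} = \frac{1}{-254} = - \frac{1}{254}$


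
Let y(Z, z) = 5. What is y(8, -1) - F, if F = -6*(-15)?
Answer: -85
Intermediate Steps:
F = 90
y(8, -1) - F = 5 - 1*90 = 5 - 90 = -85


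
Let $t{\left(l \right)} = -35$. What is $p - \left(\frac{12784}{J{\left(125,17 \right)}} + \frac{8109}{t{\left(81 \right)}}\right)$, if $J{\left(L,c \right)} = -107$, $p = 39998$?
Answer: $\frac{151107613}{3745} \approx 40349.0$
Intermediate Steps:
$p - \left(\frac{12784}{J{\left(125,17 \right)}} + \frac{8109}{t{\left(81 \right)}}\right) = 39998 - \left(\frac{12784}{-107} + \frac{8109}{-35}\right) = 39998 - \left(12784 \left(- \frac{1}{107}\right) + 8109 \left(- \frac{1}{35}\right)\right) = 39998 - \left(- \frac{12784}{107} - \frac{8109}{35}\right) = 39998 - - \frac{1315103}{3745} = 39998 + \frac{1315103}{3745} = \frac{151107613}{3745}$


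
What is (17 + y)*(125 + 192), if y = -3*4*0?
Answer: 5389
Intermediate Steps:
y = 0 (y = -12*0 = 0)
(17 + y)*(125 + 192) = (17 + 0)*(125 + 192) = 17*317 = 5389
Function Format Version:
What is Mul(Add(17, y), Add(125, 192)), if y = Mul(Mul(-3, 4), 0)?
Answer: 5389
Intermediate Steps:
y = 0 (y = Mul(-12, 0) = 0)
Mul(Add(17, y), Add(125, 192)) = Mul(Add(17, 0), Add(125, 192)) = Mul(17, 317) = 5389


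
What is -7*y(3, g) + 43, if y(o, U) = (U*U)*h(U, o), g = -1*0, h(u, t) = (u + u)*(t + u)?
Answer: 43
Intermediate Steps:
h(u, t) = 2*u*(t + u) (h(u, t) = (2*u)*(t + u) = 2*u*(t + u))
g = 0
y(o, U) = 2*U**3*(U + o) (y(o, U) = (U*U)*(2*U*(o + U)) = U**2*(2*U*(U + o)) = 2*U**3*(U + o))
-7*y(3, g) + 43 = -14*0**3*(0 + 3) + 43 = -14*0*3 + 43 = -7*0 + 43 = 0 + 43 = 43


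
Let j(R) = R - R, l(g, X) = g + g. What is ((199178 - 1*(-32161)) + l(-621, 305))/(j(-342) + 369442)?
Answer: 230097/369442 ≈ 0.62282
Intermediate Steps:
l(g, X) = 2*g
j(R) = 0
((199178 - 1*(-32161)) + l(-621, 305))/(j(-342) + 369442) = ((199178 - 1*(-32161)) + 2*(-621))/(0 + 369442) = ((199178 + 32161) - 1242)/369442 = (231339 - 1242)*(1/369442) = 230097*(1/369442) = 230097/369442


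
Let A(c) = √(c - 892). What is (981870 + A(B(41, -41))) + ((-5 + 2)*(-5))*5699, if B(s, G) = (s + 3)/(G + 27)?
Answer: 1067355 + I*√43862/7 ≈ 1.0674e+6 + 29.919*I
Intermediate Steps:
B(s, G) = (3 + s)/(27 + G)
A(c) = √(-892 + c)
(981870 + A(B(41, -41))) + ((-5 + 2)*(-5))*5699 = (981870 + √(-892 + (3 + 41)/(27 - 41))) + ((-5 + 2)*(-5))*5699 = (981870 + √(-892 + 44/(-14))) - 3*(-5)*5699 = (981870 + √(-892 - 1/14*44)) + 15*5699 = (981870 + √(-892 - 22/7)) + 85485 = (981870 + √(-6266/7)) + 85485 = (981870 + I*√43862/7) + 85485 = 1067355 + I*√43862/7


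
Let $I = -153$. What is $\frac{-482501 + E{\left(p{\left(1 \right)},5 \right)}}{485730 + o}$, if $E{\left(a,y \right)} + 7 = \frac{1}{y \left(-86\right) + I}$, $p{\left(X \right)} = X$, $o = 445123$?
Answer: $- \frac{281302165}{542687299} \approx -0.51835$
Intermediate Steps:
$E{\left(a,y \right)} = -7 + \frac{1}{-153 - 86 y}$ ($E{\left(a,y \right)} = -7 + \frac{1}{y \left(-86\right) - 153} = -7 + \frac{1}{- 86 y - 153} = -7 + \frac{1}{-153 - 86 y}$)
$\frac{-482501 + E{\left(p{\left(1 \right)},5 \right)}}{485730 + o} = \frac{-482501 + \frac{2 \left(-536 - 1505\right)}{153 + 86 \cdot 5}}{485730 + 445123} = \frac{-482501 + \frac{2 \left(-536 - 1505\right)}{153 + 430}}{930853} = \left(-482501 + 2 \cdot \frac{1}{583} \left(-2041\right)\right) \frac{1}{930853} = \left(-482501 - \frac{4082}{583}\right) \frac{1}{930853} = \left(- \frac{281302165}{583}\right) \frac{1}{930853} = - \frac{281302165}{542687299}$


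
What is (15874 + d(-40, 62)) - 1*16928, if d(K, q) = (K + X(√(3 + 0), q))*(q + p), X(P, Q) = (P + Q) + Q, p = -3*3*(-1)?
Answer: 4910 + 71*√3 ≈ 5033.0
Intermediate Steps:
p = 9 (p = -9*(-1) = 9)
X(P, Q) = P + 2*Q
d(K, q) = (9 + q)*(K + √3 + 2*q) (d(K, q) = (K + (√(3 + 0) + 2*q))*(q + 9) = (K + (√3 + 2*q))*(9 + q) = (K + √3 + 2*q)*(9 + q) = (9 + q)*(K + √3 + 2*q))
(15874 + d(-40, 62)) - 1*16928 = (15874 + (9*(-40) + 9*√3 + 18*62 - 40*62 + 62*(√3 + 2*62))) - 1*16928 = (15874 + (-360 + 9*√3 + 1116 - 2480 + 62*(√3 + 124))) - 16928 = (15874 + (-360 + 9*√3 + 1116 - 2480 + 62*(124 + √3))) - 16928 = (15874 + (-360 + 9*√3 + 1116 - 2480 + (7688 + 62*√3))) - 16928 = (15874 + (5964 + 71*√3)) - 16928 = (21838 + 71*√3) - 16928 = 4910 + 71*√3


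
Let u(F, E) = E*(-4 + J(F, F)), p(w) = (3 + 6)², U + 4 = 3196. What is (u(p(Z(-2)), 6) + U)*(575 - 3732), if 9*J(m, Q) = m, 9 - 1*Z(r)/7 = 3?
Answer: -10171854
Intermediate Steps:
U = 3192 (U = -4 + 3196 = 3192)
Z(r) = 42 (Z(r) = 63 - 7*3 = 63 - 21 = 42)
J(m, Q) = m/9
p(w) = 81 (p(w) = 9² = 81)
u(F, E) = E*(-4 + F/9)
(u(p(Z(-2)), 6) + U)*(575 - 3732) = ((⅑)*6*(-36 + 81) + 3192)*(575 - 3732) = ((⅑)*6*45 + 3192)*(-3157) = (30 + 3192)*(-3157) = 3222*(-3157) = -10171854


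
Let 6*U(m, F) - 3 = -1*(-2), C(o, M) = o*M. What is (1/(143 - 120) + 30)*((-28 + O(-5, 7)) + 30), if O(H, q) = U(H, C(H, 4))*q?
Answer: 32477/138 ≈ 235.34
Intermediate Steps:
C(o, M) = M*o
U(m, F) = ⅚ (U(m, F) = ½ + (-1*(-2))/6 = ½ + (⅙)*2 = ½ + ⅓ = ⅚)
O(H, q) = 5*q/6
(1/(143 - 120) + 30)*((-28 + O(-5, 7)) + 30) = (1/(143 - 120) + 30)*((-28 + (⅚)*7) + 30) = (1/23 + 30)*((-28 + 35/6) + 30) = (1/23 + 30)*(-133/6 + 30) = (691/23)*(47/6) = 32477/138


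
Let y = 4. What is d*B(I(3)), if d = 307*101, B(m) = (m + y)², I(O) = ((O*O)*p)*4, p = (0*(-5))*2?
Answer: 496112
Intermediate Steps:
p = 0 (p = 0*2 = 0)
I(O) = 0 (I(O) = ((O*O)*0)*4 = (O²*0)*4 = 0*4 = 0)
B(m) = (4 + m)² (B(m) = (m + 4)² = (4 + m)²)
d = 31007
d*B(I(3)) = 31007*(4 + 0)² = 31007*4² = 31007*16 = 496112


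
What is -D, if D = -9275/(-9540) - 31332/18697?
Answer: 67651/96156 ≈ 0.70355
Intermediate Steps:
D = -67651/96156 (D = -9275*(-1/9540) - 31332*1/18697 = 35/36 - 4476/2671 = -67651/96156 ≈ -0.70355)
-D = -1*(-67651/96156) = 67651/96156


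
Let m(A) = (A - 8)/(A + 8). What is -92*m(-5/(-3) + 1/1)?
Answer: 46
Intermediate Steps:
m(A) = (-8 + A)/(8 + A)
-92*m(-5/(-3) + 1/1) = -92*(-8 + (-5/(-3) + 1/1))/(8 + (-5/(-3) + 1/1)) = -92*(-8 + (-5*(-⅓) + 1*1))/(8 + (-5*(-⅓) + 1*1)) = -92*(-8 + (5/3 + 1))/(8 + (5/3 + 1)) = -92*(-8 + 8/3)/(8 + 8/3) = -92*(-16)/(32/3*3) = -69*(-16)/(8*3) = -92*(-½) = 46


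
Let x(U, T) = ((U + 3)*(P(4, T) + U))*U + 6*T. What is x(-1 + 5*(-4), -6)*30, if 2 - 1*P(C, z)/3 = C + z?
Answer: -103140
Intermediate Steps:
P(C, z) = 6 - 3*C - 3*z (P(C, z) = 6 - 3*(C + z) = 6 + (-3*C - 3*z) = 6 - 3*C - 3*z)
x(U, T) = 6*T + U*(3 + U)*(-6 + U - 3*T) (x(U, T) = ((U + 3)*((6 - 3*4 - 3*T) + U))*U + 6*T = ((3 + U)*((6 - 12 - 3*T) + U))*U + 6*T = ((3 + U)*((-6 - 3*T) + U))*U + 6*T = ((3 + U)*(-6 + U - 3*T))*U + 6*T = U*(3 + U)*(-6 + U - 3*T) + 6*T = 6*T + U*(3 + U)*(-6 + U - 3*T))
x(-1 + 5*(-4), -6)*30 = ((-1 + 5*(-4))**3 - 18*(-1 + 5*(-4)) - 3*(-1 + 5*(-4))**2 + 6*(-6) - 9*(-6)*(-1 + 5*(-4)) - 3*(-6)*(-1 + 5*(-4))**2)*30 = ((-1 - 20)**3 - 18*(-1 - 20) - 3*(-1 - 20)**2 - 36 - 9*(-6)*(-1 - 20) - 3*(-6)*(-1 - 20)**2)*30 = ((-21)**3 - 18*(-21) - 3*(-21)**2 - 36 - 9*(-6)*(-21) - 3*(-6)*(-21)**2)*30 = (-9261 + 378 - 3*441 - 36 - 1134 - 3*(-6)*441)*30 = (-9261 + 378 - 1323 - 36 - 1134 + 7938)*30 = -3438*30 = -103140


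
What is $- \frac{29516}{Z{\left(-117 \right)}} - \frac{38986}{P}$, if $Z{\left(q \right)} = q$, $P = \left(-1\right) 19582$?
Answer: $\frac{291271837}{1145547} \approx 254.26$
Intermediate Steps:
$P = -19582$
$- \frac{29516}{Z{\left(-117 \right)}} - \frac{38986}{P} = - \frac{29516}{-117} - \frac{38986}{-19582} = \left(-29516\right) \left(- \frac{1}{117}\right) - - \frac{19493}{9791} = \frac{29516}{117} + \frac{19493}{9791} = \frac{291271837}{1145547}$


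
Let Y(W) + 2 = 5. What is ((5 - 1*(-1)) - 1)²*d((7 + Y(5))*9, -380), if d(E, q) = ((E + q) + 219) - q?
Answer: 7725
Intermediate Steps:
Y(W) = 3 (Y(W) = -2 + 5 = 3)
d(E, q) = 219 + E (d(E, q) = (219 + E + q) - q = 219 + E)
((5 - 1*(-1)) - 1)²*d((7 + Y(5))*9, -380) = ((5 - 1*(-1)) - 1)²*(219 + (7 + 3)*9) = ((5 + 1) - 1)²*(219 + 10*9) = (6 - 1)²*(219 + 90) = 5²*309 = 25*309 = 7725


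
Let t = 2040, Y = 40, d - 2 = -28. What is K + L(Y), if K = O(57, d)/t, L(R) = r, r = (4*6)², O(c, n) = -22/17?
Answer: 9987829/17340 ≈ 576.00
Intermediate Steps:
d = -26 (d = 2 - 28 = -26)
O(c, n) = -22/17 (O(c, n) = -22*1/17 = -22/17)
r = 576 (r = 24² = 576)
L(R) = 576
K = -11/17340 (K = -22/17/2040 = -22/17*1/2040 = -11/17340 ≈ -0.00063437)
K + L(Y) = -11/17340 + 576 = 9987829/17340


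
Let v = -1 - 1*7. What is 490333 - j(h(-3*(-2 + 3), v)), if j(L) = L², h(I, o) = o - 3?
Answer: 490212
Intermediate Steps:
v = -8 (v = -1 - 7 = -8)
h(I, o) = -3 + o
490333 - j(h(-3*(-2 + 3), v)) = 490333 - (-3 - 8)² = 490333 - 1*(-11)² = 490333 - 1*121 = 490333 - 121 = 490212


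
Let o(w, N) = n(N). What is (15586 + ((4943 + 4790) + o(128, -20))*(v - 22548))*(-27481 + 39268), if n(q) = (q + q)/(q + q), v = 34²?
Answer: -2454220091754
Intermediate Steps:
v = 1156
n(q) = 1 (n(q) = (2*q)/((2*q)) = (2*q)*(1/(2*q)) = 1)
o(w, N) = 1
(15586 + ((4943 + 4790) + o(128, -20))*(v - 22548))*(-27481 + 39268) = (15586 + ((4943 + 4790) + 1)*(1156 - 22548))*(-27481 + 39268) = (15586 + (9733 + 1)*(-21392))*11787 = (15586 + 9734*(-21392))*11787 = (15586 - 208229728)*11787 = -208214142*11787 = -2454220091754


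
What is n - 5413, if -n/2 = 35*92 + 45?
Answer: -11943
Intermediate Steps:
n = -6530 (n = -2*(35*92 + 45) = -2*(3220 + 45) = -2*3265 = -6530)
n - 5413 = -6530 - 5413 = -11943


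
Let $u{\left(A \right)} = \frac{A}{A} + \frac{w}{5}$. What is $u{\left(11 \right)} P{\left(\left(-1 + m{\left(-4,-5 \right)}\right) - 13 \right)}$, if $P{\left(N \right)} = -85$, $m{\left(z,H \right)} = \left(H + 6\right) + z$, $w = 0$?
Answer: $-85$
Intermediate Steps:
$m{\left(z,H \right)} = 6 + H + z$ ($m{\left(z,H \right)} = \left(6 + H\right) + z = 6 + H + z$)
$u{\left(A \right)} = 1$ ($u{\left(A \right)} = \frac{A}{A} + \frac{0}{5} = 1 + 0 \cdot \frac{1}{5} = 1 + 0 = 1$)
$u{\left(11 \right)} P{\left(\left(-1 + m{\left(-4,-5 \right)}\right) - 13 \right)} = 1 \left(-85\right) = -85$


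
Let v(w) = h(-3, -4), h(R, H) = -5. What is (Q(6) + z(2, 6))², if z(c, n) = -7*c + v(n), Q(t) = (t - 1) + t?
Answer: 64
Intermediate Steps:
Q(t) = -1 + 2*t (Q(t) = (-1 + t) + t = -1 + 2*t)
v(w) = -5
z(c, n) = -5 - 7*c (z(c, n) = -7*c - 5 = -5 - 7*c)
(Q(6) + z(2, 6))² = ((-1 + 2*6) + (-5 - 7*2))² = ((-1 + 12) + (-5 - 14))² = (11 - 19)² = (-8)² = 64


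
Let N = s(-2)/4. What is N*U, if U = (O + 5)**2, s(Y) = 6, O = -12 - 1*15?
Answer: 726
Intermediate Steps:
O = -27 (O = -12 - 15 = -27)
U = 484 (U = (-27 + 5)**2 = (-22)**2 = 484)
N = 3/2 (N = 6/4 = 6*(1/4) = 3/2 ≈ 1.5000)
N*U = (3/2)*484 = 726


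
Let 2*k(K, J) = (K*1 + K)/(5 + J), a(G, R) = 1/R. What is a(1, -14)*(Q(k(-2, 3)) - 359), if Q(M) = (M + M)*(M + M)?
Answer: 205/8 ≈ 25.625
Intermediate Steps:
k(K, J) = K/(5 + J) (k(K, J) = ((K*1 + K)/(5 + J))/2 = ((K + K)/(5 + J))/2 = ((2*K)/(5 + J))/2 = (2*K/(5 + J))/2 = K/(5 + J))
Q(M) = 4*M² (Q(M) = (2*M)*(2*M) = 4*M²)
a(1, -14)*(Q(k(-2, 3)) - 359) = (4*(-2/(5 + 3))² - 359)/(-14) = -(4*(-2/8)² - 359)/14 = -(4*(-2*⅛)² - 359)/14 = -(4*(-¼)² - 359)/14 = -(4*(1/16) - 359)/14 = -(¼ - 359)/14 = -1/14*(-1435/4) = 205/8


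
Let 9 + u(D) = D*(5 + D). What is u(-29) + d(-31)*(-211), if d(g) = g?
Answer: 7228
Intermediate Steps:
u(D) = -9 + D*(5 + D)
u(-29) + d(-31)*(-211) = (-9 + (-29)**2 + 5*(-29)) - 31*(-211) = (-9 + 841 - 145) + 6541 = 687 + 6541 = 7228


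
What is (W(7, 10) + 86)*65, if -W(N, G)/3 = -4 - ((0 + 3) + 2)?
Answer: 7345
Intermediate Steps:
W(N, G) = 27 (W(N, G) = -3*(-4 - ((0 + 3) + 2)) = -3*(-4 - (3 + 2)) = -3*(-4 - 1*5) = -3*(-4 - 5) = -3*(-9) = 27)
(W(7, 10) + 86)*65 = (27 + 86)*65 = 113*65 = 7345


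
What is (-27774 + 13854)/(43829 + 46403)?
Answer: -1740/11279 ≈ -0.15427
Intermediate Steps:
(-27774 + 13854)/(43829 + 46403) = -13920/90232 = -13920*1/90232 = -1740/11279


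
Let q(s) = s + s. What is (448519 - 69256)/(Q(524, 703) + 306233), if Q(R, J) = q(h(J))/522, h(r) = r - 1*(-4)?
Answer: 98987643/79927520 ≈ 1.2385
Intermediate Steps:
h(r) = 4 + r (h(r) = r + 4 = 4 + r)
q(s) = 2*s
Q(R, J) = 4/261 + J/261 (Q(R, J) = (2*(4 + J))/522 = (8 + 2*J)*(1/522) = 4/261 + J/261)
(448519 - 69256)/(Q(524, 703) + 306233) = (448519 - 69256)/((4/261 + (1/261)*703) + 306233) = 379263/((4/261 + 703/261) + 306233) = 379263/(707/261 + 306233) = 379263/(79927520/261) = 379263*(261/79927520) = 98987643/79927520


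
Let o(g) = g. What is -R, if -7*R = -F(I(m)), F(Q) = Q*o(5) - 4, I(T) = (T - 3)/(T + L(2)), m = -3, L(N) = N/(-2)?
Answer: -½ ≈ -0.50000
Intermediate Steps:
L(N) = -N/2 (L(N) = N*(-½) = -N/2)
I(T) = (-3 + T)/(-1 + T) (I(T) = (T - 3)/(T - ½*2) = (-3 + T)/(T - 1) = (-3 + T)/(-1 + T))
F(Q) = -4 + 5*Q (F(Q) = Q*5 - 4 = 5*Q - 4 = -4 + 5*Q)
R = ½ (R = -(-1)*(-4 + 5*((-3 - 3)/(-1 - 3)))/7 = -(-1)*(-4 + 5*(-6/(-4)))/7 = -(-1)*(-4 + 5*(-¼*(-6)))/7 = -(-1)*(-4 + 5*(3/2))/7 = -(-1)*(-4 + 15/2)/7 = -(-1)*7/(7*2) = -⅐*(-7/2) = ½ ≈ 0.50000)
-R = -1*½ = -½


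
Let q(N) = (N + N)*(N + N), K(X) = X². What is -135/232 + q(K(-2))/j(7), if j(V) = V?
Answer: 13903/1624 ≈ 8.5610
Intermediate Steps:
q(N) = 4*N² (q(N) = (2*N)*(2*N) = 4*N²)
-135/232 + q(K(-2))/j(7) = -135/232 + (4*((-2)²)²)/7 = -135*1/232 + (4*4²)*(⅐) = -135/232 + (4*16)*(⅐) = -135/232 + 64*(⅐) = -135/232 + 64/7 = 13903/1624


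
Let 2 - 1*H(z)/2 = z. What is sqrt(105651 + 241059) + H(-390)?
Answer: 784 + sqrt(346710) ≈ 1372.8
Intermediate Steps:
H(z) = 4 - 2*z
sqrt(105651 + 241059) + H(-390) = sqrt(105651 + 241059) + (4 - 2*(-390)) = sqrt(346710) + (4 + 780) = sqrt(346710) + 784 = 784 + sqrt(346710)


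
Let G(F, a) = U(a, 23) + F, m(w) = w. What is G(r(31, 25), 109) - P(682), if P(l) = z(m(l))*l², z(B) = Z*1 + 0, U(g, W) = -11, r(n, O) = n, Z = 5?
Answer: -2325600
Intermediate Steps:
z(B) = 5 (z(B) = 5*1 + 0 = 5 + 0 = 5)
P(l) = 5*l²
G(F, a) = -11 + F
G(r(31, 25), 109) - P(682) = (-11 + 31) - 5*682² = 20 - 5*465124 = 20 - 1*2325620 = 20 - 2325620 = -2325600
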